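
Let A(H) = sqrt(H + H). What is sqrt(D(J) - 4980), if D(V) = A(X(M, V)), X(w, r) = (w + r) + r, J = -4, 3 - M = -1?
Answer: sqrt(-4980 + 2*I*sqrt(2)) ≈ 0.02 + 70.569*I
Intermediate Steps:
M = 4 (M = 3 - 1*(-1) = 3 + 1 = 4)
J = -4 (J = -4*1 = -4)
X(w, r) = w + 2*r (X(w, r) = (r + w) + r = w + 2*r)
A(H) = sqrt(2)*sqrt(H) (A(H) = sqrt(2*H) = sqrt(2)*sqrt(H))
D(V) = sqrt(2)*sqrt(4 + 2*V)
sqrt(D(J) - 4980) = sqrt(2*sqrt(2 - 4) - 4980) = sqrt(2*sqrt(-2) - 4980) = sqrt(2*(I*sqrt(2)) - 4980) = sqrt(2*I*sqrt(2) - 4980) = sqrt(-4980 + 2*I*sqrt(2))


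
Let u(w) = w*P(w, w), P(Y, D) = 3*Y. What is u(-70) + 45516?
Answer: 60216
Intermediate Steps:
u(w) = 3*w**2 (u(w) = w*(3*w) = 3*w**2)
u(-70) + 45516 = 3*(-70)**2 + 45516 = 3*4900 + 45516 = 14700 + 45516 = 60216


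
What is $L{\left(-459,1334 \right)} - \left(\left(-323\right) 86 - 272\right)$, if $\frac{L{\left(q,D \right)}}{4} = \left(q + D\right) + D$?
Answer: $36886$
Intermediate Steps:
$L{\left(q,D \right)} = 4 q + 8 D$ ($L{\left(q,D \right)} = 4 \left(\left(q + D\right) + D\right) = 4 \left(\left(D + q\right) + D\right) = 4 \left(q + 2 D\right) = 4 q + 8 D$)
$L{\left(-459,1334 \right)} - \left(\left(-323\right) 86 - 272\right) = \left(4 \left(-459\right) + 8 \cdot 1334\right) - \left(\left(-323\right) 86 - 272\right) = \left(-1836 + 10672\right) - \left(-27778 - 272\right) = 8836 - -28050 = 8836 + 28050 = 36886$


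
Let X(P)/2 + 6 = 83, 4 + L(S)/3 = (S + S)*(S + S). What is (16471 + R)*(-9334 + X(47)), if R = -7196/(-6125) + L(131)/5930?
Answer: -15725372550444/103775 ≈ -1.5153e+8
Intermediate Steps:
L(S) = -12 + 12*S**2 (L(S) = -12 + 3*((S + S)*(S + S)) = -12 + 3*((2*S)*(2*S)) = -12 + 3*(4*S**2) = -12 + 12*S**2)
R = 18627604/518875 (R = -7196/(-6125) + (-12 + 12*131**2)/5930 = -7196*(-1/6125) + (-12 + 12*17161)*(1/5930) = 1028/875 + (-12 + 205932)*(1/5930) = 1028/875 + 205920*(1/5930) = 1028/875 + 20592/593 = 18627604/518875 ≈ 35.900)
X(P) = 154 (X(P) = -12 + 2*83 = -12 + 166 = 154)
(16471 + R)*(-9334 + X(47)) = (16471 + 18627604/518875)*(-9334 + 154) = (8565017729/518875)*(-9180) = -15725372550444/103775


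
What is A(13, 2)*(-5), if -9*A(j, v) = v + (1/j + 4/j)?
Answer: 155/117 ≈ 1.3248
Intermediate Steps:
A(j, v) = -5/(9*j) - v/9 (A(j, v) = -(v + (1/j + 4/j))/9 = -(v + 5/j)/9 = -5/(9*j) - v/9)
A(13, 2)*(-5) = ((⅑)*(-5 - 1*13*2)/13)*(-5) = ((⅑)*(1/13)*(-5 - 26))*(-5) = ((⅑)*(1/13)*(-31))*(-5) = -31/117*(-5) = 155/117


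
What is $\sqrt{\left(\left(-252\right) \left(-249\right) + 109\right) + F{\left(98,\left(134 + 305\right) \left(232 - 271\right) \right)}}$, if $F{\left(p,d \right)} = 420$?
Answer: $\sqrt{63277} \approx 251.55$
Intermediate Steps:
$\sqrt{\left(\left(-252\right) \left(-249\right) + 109\right) + F{\left(98,\left(134 + 305\right) \left(232 - 271\right) \right)}} = \sqrt{\left(\left(-252\right) \left(-249\right) + 109\right) + 420} = \sqrt{\left(62748 + 109\right) + 420} = \sqrt{62857 + 420} = \sqrt{63277}$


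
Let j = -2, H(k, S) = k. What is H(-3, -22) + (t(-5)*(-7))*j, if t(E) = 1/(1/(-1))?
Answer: -17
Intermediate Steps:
t(E) = -1 (t(E) = 1/(-1) = -1)
H(-3, -22) + (t(-5)*(-7))*j = -3 - 1*(-7)*(-2) = -3 + 7*(-2) = -3 - 14 = -17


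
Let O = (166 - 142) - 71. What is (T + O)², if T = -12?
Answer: 3481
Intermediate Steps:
O = -47 (O = 24 - 71 = -47)
(T + O)² = (-12 - 47)² = (-59)² = 3481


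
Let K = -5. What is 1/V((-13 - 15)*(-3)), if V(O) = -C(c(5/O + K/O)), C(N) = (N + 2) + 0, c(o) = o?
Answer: -½ ≈ -0.50000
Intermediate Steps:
C(N) = 2 + N (C(N) = (2 + N) + 0 = 2 + N)
V(O) = -2 (V(O) = -(2 + (5/O - 5/O)) = -(2 + 0) = -1*2 = -2)
1/V((-13 - 15)*(-3)) = 1/(-2) = -½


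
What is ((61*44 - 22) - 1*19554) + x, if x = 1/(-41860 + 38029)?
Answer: -64713253/3831 ≈ -16892.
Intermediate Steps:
x = -1/3831 (x = 1/(-3831) = -1/3831 ≈ -0.00026103)
((61*44 - 22) - 1*19554) + x = ((61*44 - 22) - 1*19554) - 1/3831 = ((2684 - 22) - 19554) - 1/3831 = (2662 - 19554) - 1/3831 = -16892 - 1/3831 = -64713253/3831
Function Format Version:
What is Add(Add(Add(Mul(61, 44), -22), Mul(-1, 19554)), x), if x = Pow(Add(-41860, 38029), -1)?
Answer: Rational(-64713253, 3831) ≈ -16892.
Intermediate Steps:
x = Rational(-1, 3831) (x = Pow(-3831, -1) = Rational(-1, 3831) ≈ -0.00026103)
Add(Add(Add(Mul(61, 44), -22), Mul(-1, 19554)), x) = Add(Add(Add(Mul(61, 44), -22), Mul(-1, 19554)), Rational(-1, 3831)) = Add(Add(Add(2684, -22), -19554), Rational(-1, 3831)) = Add(Add(2662, -19554), Rational(-1, 3831)) = Add(-16892, Rational(-1, 3831)) = Rational(-64713253, 3831)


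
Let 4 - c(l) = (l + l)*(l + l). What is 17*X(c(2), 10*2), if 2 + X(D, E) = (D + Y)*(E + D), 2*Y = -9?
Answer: -2278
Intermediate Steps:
Y = -9/2 (Y = (1/2)*(-9) = -9/2 ≈ -4.5000)
c(l) = 4 - 4*l**2 (c(l) = 4 - (l + l)*(l + l) = 4 - 2*l*2*l = 4 - 4*l**2)
X(D, E) = -2 + (-9/2 + D)*(D + E) (X(D, E) = -2 + (D - 9/2)*(E + D) = -2 + (-9/2 + D)*(D + E))
17*X(c(2), 10*2) = 17*(-2 + (4 - 4*2**2)**2 - 9*(4 - 4*2**2)/2 - 45*2 + (4 - 4*2**2)*(10*2)) = 17*(-2 + (4 - 4*4)**2 - 9*(4 - 4*4)/2 - 9/2*20 + (4 - 4*4)*20) = 17*(-2 + (4 - 16)**2 - 9*(4 - 16)/2 - 90 + (4 - 16)*20) = 17*(-2 + (-12)**2 - 9/2*(-12) - 90 - 12*20) = 17*(-2 + 144 + 54 - 90 - 240) = 17*(-134) = -2278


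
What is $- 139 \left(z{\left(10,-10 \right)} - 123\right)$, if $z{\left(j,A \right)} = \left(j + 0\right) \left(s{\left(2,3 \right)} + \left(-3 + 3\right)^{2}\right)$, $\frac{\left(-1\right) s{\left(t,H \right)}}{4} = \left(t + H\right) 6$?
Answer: $183897$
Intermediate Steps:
$s{\left(t,H \right)} = - 24 H - 24 t$ ($s{\left(t,H \right)} = - 4 \left(t + H\right) 6 = - 4 \left(H + t\right) 6 = - 4 \left(6 H + 6 t\right) = - 24 H - 24 t$)
$z{\left(j,A \right)} = - 120 j$ ($z{\left(j,A \right)} = \left(j + 0\right) \left(\left(\left(-24\right) 3 - 48\right) + \left(-3 + 3\right)^{2}\right) = j \left(\left(-72 - 48\right) + 0^{2}\right) = j \left(-120 + 0\right) = j \left(-120\right) = - 120 j$)
$- 139 \left(z{\left(10,-10 \right)} - 123\right) = - 139 \left(\left(-120\right) 10 - 123\right) = - 139 \left(-1200 - 123\right) = \left(-139\right) \left(-1323\right) = 183897$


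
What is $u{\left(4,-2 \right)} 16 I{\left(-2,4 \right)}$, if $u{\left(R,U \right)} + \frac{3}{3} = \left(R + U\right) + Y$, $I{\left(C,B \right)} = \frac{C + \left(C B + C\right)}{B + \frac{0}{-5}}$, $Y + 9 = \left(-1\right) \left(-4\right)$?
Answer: $192$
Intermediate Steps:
$Y = -5$ ($Y = -9 - -4 = -9 + 4 = -5$)
$I{\left(C,B \right)} = \frac{2 C + B C}{B}$ ($I{\left(C,B \right)} = \frac{C + \left(B C + C\right)}{B + 0 \left(- \frac{1}{5}\right)} = \frac{C + \left(C + B C\right)}{B + 0} = \frac{2 C + B C}{B}$)
$u{\left(R,U \right)} = -6 + R + U$ ($u{\left(R,U \right)} = -1 - \left(5 - R - U\right) = -1 + \left(-5 + R + U\right) = -6 + R + U$)
$u{\left(4,-2 \right)} 16 I{\left(-2,4 \right)} = \left(-6 + 4 - 2\right) 16 \left(- \frac{2 \left(2 + 4\right)}{4}\right) = \left(-4\right) 16 \left(\left(-2\right) \frac{1}{4} \cdot 6\right) = \left(-64\right) \left(-3\right) = 192$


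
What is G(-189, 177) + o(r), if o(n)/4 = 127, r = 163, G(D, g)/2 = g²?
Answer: 63166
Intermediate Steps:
G(D, g) = 2*g²
o(n) = 508 (o(n) = 4*127 = 508)
G(-189, 177) + o(r) = 2*177² + 508 = 2*31329 + 508 = 62658 + 508 = 63166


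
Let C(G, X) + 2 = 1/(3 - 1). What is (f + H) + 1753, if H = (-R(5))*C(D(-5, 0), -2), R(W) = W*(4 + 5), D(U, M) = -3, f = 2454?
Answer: 8549/2 ≈ 4274.5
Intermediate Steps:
R(W) = 9*W (R(W) = W*9 = 9*W)
C(G, X) = -3/2 (C(G, X) = -2 + 1/(3 - 1) = -2 + 1/2 = -2 + ½ = -3/2)
H = 135/2 (H = -9*5*(-3/2) = -1*45*(-3/2) = -45*(-3/2) = 135/2 ≈ 67.500)
(f + H) + 1753 = (2454 + 135/2) + 1753 = 5043/2 + 1753 = 8549/2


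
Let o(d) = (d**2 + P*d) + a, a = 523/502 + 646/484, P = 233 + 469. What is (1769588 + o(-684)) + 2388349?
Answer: 125906849053/30371 ≈ 4.1456e+6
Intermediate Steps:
P = 702
a = 72178/30371 (a = 523*(1/502) + 646*(1/484) = 523/502 + 323/242 = 72178/30371 ≈ 2.3765)
o(d) = 72178/30371 + d**2 + 702*d (o(d) = (d**2 + 702*d) + 72178/30371 = 72178/30371 + d**2 + 702*d)
(1769588 + o(-684)) + 2388349 = (1769588 + (72178/30371 + (-684)**2 + 702*(-684))) + 2388349 = (1769588 + (72178/30371 + 467856 - 480168)) + 2388349 = (1769588 - 373855574/30371) + 2388349 = 53370301574/30371 + 2388349 = 125906849053/30371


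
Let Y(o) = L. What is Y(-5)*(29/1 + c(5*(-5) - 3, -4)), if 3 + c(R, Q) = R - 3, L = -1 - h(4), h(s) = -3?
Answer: -10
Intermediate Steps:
L = 2 (L = -1 - 1*(-3) = -1 + 3 = 2)
Y(o) = 2
c(R, Q) = -6 + R (c(R, Q) = -3 + (R - 3) = -3 + (-3 + R) = -6 + R)
Y(-5)*(29/1 + c(5*(-5) - 3, -4)) = 2*(29/1 + (-6 + (5*(-5) - 3))) = 2*(29*1 + (-6 + (-25 - 3))) = 2*(29 + (-6 - 28)) = 2*(29 - 34) = 2*(-5) = -10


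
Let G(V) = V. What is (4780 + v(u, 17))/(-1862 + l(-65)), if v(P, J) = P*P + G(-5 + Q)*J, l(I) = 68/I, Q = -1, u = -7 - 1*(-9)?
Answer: -152165/60549 ≈ -2.5131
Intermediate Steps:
u = 2 (u = -7 + 9 = 2)
v(P, J) = P² - 6*J (v(P, J) = P*P + (-5 - 1)*J = P² - 6*J)
(4780 + v(u, 17))/(-1862 + l(-65)) = (4780 + (2² - 6*17))/(-1862 + 68/(-65)) = (4780 + (4 - 102))/(-1862 + 68*(-1/65)) = (4780 - 98)/(-1862 - 68/65) = 4682/(-121098/65) = 4682*(-65/121098) = -152165/60549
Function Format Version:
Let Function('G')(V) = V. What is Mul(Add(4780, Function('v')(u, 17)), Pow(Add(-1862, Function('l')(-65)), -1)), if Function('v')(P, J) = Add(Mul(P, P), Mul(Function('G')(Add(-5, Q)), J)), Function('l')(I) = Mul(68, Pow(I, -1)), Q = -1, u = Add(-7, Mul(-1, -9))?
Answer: Rational(-152165, 60549) ≈ -2.5131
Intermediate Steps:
u = 2 (u = Add(-7, 9) = 2)
Function('v')(P, J) = Add(Pow(P, 2), Mul(-6, J)) (Function('v')(P, J) = Add(Mul(P, P), Mul(Add(-5, -1), J)) = Add(Pow(P, 2), Mul(-6, J)))
Mul(Add(4780, Function('v')(u, 17)), Pow(Add(-1862, Function('l')(-65)), -1)) = Mul(Add(4780, Add(Pow(2, 2), Mul(-6, 17))), Pow(Add(-1862, Mul(68, Pow(-65, -1))), -1)) = Mul(Add(4780, Add(4, -102)), Pow(Add(-1862, Mul(68, Rational(-1, 65))), -1)) = Mul(Add(4780, -98), Pow(Add(-1862, Rational(-68, 65)), -1)) = Mul(4682, Pow(Rational(-121098, 65), -1)) = Mul(4682, Rational(-65, 121098)) = Rational(-152165, 60549)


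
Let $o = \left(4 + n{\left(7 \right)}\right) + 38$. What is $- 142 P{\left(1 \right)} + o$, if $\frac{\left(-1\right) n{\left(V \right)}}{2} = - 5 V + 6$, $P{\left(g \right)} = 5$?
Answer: $-610$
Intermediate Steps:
$n{\left(V \right)} = -12 + 10 V$ ($n{\left(V \right)} = - 2 \left(- 5 V + 6\right) = - 2 \left(6 - 5 V\right) = -12 + 10 V$)
$o = 100$ ($o = \left(4 + \left(-12 + 10 \cdot 7\right)\right) + 38 = \left(4 + \left(-12 + 70\right)\right) + 38 = \left(4 + 58\right) + 38 = 62 + 38 = 100$)
$- 142 P{\left(1 \right)} + o = \left(-142\right) 5 + 100 = -710 + 100 = -610$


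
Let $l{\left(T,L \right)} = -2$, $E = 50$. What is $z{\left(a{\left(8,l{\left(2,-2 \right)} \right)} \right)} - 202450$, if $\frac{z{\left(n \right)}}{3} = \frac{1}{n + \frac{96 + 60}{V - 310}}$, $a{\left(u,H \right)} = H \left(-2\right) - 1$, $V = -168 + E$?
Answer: $- \frac{19030193}{94} \approx -2.0245 \cdot 10^{5}$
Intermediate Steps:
$V = -118$ ($V = -168 + 50 = -118$)
$a{\left(u,H \right)} = -1 - 2 H$ ($a{\left(u,H \right)} = - 2 H - 1 = -1 - 2 H$)
$z{\left(n \right)} = \frac{3}{- \frac{39}{107} + n}$ ($z{\left(n \right)} = \frac{3}{n + \frac{96 + 60}{-118 - 310}} = \frac{3}{n + \frac{156}{-428}} = \frac{3}{n + 156 \left(- \frac{1}{428}\right)} = \frac{3}{n - \frac{39}{107}} = \frac{3}{- \frac{39}{107} + n}$)
$z{\left(a{\left(8,l{\left(2,-2 \right)} \right)} \right)} - 202450 = \frac{321}{-39 + 107 \left(-1 - -4\right)} - 202450 = \frac{321}{-39 + 107 \left(-1 + 4\right)} - 202450 = \frac{321}{-39 + 107 \cdot 3} - 202450 = \frac{321}{-39 + 321} - 202450 = \frac{321}{282} - 202450 = 321 \cdot \frac{1}{282} - 202450 = \frac{107}{94} - 202450 = - \frac{19030193}{94}$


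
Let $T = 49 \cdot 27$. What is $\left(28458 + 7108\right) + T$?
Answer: $36889$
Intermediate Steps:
$T = 1323$
$\left(28458 + 7108\right) + T = \left(28458 + 7108\right) + 1323 = 35566 + 1323 = 36889$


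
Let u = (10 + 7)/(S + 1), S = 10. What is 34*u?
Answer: 578/11 ≈ 52.545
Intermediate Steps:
u = 17/11 (u = (10 + 7)/(10 + 1) = 17/11 ≈ 1.5455)
34*u = 34*(17/11) = 578/11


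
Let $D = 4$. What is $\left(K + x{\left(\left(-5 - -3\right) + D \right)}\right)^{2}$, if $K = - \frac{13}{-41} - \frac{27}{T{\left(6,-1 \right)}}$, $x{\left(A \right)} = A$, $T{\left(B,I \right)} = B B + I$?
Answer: $\frac{4919524}{2059225} \approx 2.389$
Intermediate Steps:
$T{\left(B,I \right)} = I + B^{2}$ ($T{\left(B,I \right)} = B^{2} + I = I + B^{2}$)
$K = - \frac{652}{1435}$ ($K = - \frac{13}{-41} - \frac{27}{-1 + 6^{2}} = \left(-13\right) \left(- \frac{1}{41}\right) - \frac{27}{-1 + 36} = \frac{13}{41} - \frac{27}{35} = - \frac{652}{1435} \approx -0.45436$)
$\left(K + x{\left(\left(-5 - -3\right) + D \right)}\right)^{2} = \left(- \frac{652}{1435} + \left(\left(-5 - -3\right) + 4\right)\right)^{2} = \left(- \frac{652}{1435} + \left(\left(-5 + 3\right) + 4\right)\right)^{2} = \left(- \frac{652}{1435} + \left(-2 + 4\right)\right)^{2} = \left(- \frac{652}{1435} + 2\right)^{2} = \left(\frac{2218}{1435}\right)^{2} = \frac{4919524}{2059225}$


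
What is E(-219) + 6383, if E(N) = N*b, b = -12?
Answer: 9011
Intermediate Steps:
E(N) = -12*N (E(N) = N*(-12) = -12*N)
E(-219) + 6383 = -12*(-219) + 6383 = 2628 + 6383 = 9011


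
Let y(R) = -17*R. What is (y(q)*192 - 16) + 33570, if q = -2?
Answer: 40082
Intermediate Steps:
(y(q)*192 - 16) + 33570 = (-17*(-2)*192 - 16) + 33570 = (34*192 - 16) + 33570 = (6528 - 16) + 33570 = 6512 + 33570 = 40082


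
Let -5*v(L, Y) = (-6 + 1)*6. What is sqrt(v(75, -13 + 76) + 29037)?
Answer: 3*sqrt(3227) ≈ 170.42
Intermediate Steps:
v(L, Y) = 6 (v(L, Y) = -(-6 + 1)*6/5 = -(-1)*6 = -1/5*(-30) = 6)
sqrt(v(75, -13 + 76) + 29037) = sqrt(6 + 29037) = sqrt(29043) = 3*sqrt(3227)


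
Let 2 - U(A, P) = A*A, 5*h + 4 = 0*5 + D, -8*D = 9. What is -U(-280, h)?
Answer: 78398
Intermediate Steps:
D = -9/8 (D = -⅛*9 = -9/8 ≈ -1.1250)
h = -41/40 (h = -⅘ + (0*5 - 9/8)/5 = -⅘ + (0 - 9/8)/5 = -⅘ + (⅕)*(-9/8) = -⅘ - 9/40 = -41/40 ≈ -1.0250)
U(A, P) = 2 - A² (U(A, P) = 2 - A*A = 2 - A²)
-U(-280, h) = -(2 - 1*(-280)²) = -(2 - 1*78400) = -(2 - 78400) = -1*(-78398) = 78398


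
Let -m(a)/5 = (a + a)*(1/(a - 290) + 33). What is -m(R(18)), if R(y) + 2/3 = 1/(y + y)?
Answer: -13234315/62778 ≈ -210.81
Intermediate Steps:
R(y) = -⅔ + 1/(2*y) (R(y) = -⅔ + 1/(y + y) = -⅔ + 1/(2*y))
m(a) = -10*a*(33 + 1/(-290 + a)) (m(a) = -5*(a + a)*(1/(a - 290) + 33) = -5*2*a*(1/(-290 + a) + 33) = -5*2*a*(33 + 1/(-290 + a)) = -10*a*(33 + 1/(-290 + a)))
-m(R(18)) = -10*(⅙)*(3 - 4*18)/18*(9569 - 11*(3 - 4*18)/(2*18))/(-290 + (⅙)*(3 - 4*18)/18) = -10*(⅙)*(1/18)*(3 - 72)*(9569 - 11*(3 - 72)/(2*18))/(-290 + (⅙)*(1/18)*(3 - 72)) = -10*(⅙)*(1/18)*(-69)*(9569 - 11*(-69)/(2*18))/(-290 + (⅙)*(1/18)*(-69)) = -10*(-23)*(9569 - 33*(-23/36))/(36*(-290 - 23/36)) = -10*(-23)*(9569 + 253/12)/(36*(-10463/36)) = -10*(-23)*(-36)*115081/(36*10463*12) = -1*13234315/62778 = -13234315/62778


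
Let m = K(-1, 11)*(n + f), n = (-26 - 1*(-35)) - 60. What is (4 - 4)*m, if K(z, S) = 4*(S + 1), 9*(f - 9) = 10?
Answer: 0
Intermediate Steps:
f = 91/9 (f = 9 + (⅑)*10 = 9 + 10/9 = 91/9 ≈ 10.111)
K(z, S) = 4 + 4*S (K(z, S) = 4*(1 + S) = 4 + 4*S)
n = -51 (n = (-26 + 35) - 60 = 9 - 60 = -51)
m = -5888/3 (m = (4 + 4*11)*(-51 + 91/9) = (4 + 44)*(-368/9) = 48*(-368/9) = -5888/3 ≈ -1962.7)
(4 - 4)*m = (4 - 4)*(-5888/3) = 0*(-5888/3) = 0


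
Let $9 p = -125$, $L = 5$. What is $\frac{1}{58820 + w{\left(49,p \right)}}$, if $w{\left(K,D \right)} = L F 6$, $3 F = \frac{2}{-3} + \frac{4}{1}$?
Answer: $\frac{3}{176560} \approx 1.6991 \cdot 10^{-5}$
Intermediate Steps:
$p = - \frac{125}{9}$ ($p = \frac{1}{9} \left(-125\right) = - \frac{125}{9} \approx -13.889$)
$F = \frac{10}{9}$ ($F = \frac{\frac{2}{-3} + \frac{4}{1}}{3} = \frac{2 \left(- \frac{1}{3}\right) + 4 \cdot 1}{3} = \frac{- \frac{2}{3} + 4}{3} = \frac{1}{3} \cdot \frac{10}{3} = \frac{10}{9} \approx 1.1111$)
$w{\left(K,D \right)} = \frac{100}{3}$ ($w{\left(K,D \right)} = 5 \cdot \frac{10}{9} \cdot 6 = \frac{50}{9} \cdot 6 = \frac{100}{3}$)
$\frac{1}{58820 + w{\left(49,p \right)}} = \frac{1}{58820 + \frac{100}{3}} = \frac{1}{\frac{176560}{3}} = \frac{3}{176560}$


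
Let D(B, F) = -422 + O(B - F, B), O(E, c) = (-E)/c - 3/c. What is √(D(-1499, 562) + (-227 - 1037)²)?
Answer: 2*√897268297583/1499 ≈ 1263.8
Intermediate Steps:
O(E, c) = -3/c - E/c (O(E, c) = -E/c - 3/c = -3/c - E/c)
D(B, F) = -422 + (-3 + F - B)/B (D(B, F) = -422 + (-3 - (B - F))/B = -422 + (-3 + (F - B))/B = -422 + (-3 + F - B)/B)
√(D(-1499, 562) + (-227 - 1037)²) = √((-3 + 562 - 423*(-1499))/(-1499) + (-227 - 1037)²) = √(-(-3 + 562 + 634077)/1499 + (-1264)²) = √(-1/1499*634636 + 1597696) = √(-634636/1499 + 1597696) = √(2394311668/1499) = 2*√897268297583/1499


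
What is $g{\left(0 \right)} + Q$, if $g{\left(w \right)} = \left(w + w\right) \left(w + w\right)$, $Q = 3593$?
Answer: $3593$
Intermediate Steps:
$g{\left(w \right)} = 4 w^{2}$ ($g{\left(w \right)} = 2 w 2 w = 4 w^{2}$)
$g{\left(0 \right)} + Q = 4 \cdot 0^{2} + 3593 = 4 \cdot 0 + 3593 = 0 + 3593 = 3593$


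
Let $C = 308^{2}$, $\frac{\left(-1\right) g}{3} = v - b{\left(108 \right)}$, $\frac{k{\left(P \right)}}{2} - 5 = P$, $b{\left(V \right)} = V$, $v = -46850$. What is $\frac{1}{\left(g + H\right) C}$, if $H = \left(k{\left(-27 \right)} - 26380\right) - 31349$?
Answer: $\frac{1}{7883293264} \approx 1.2685 \cdot 10^{-10}$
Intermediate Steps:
$k{\left(P \right)} = 10 + 2 P$
$H = -57773$ ($H = \left(\left(10 + 2 \left(-27\right)\right) - 26380\right) - 31349 = \left(\left(10 - 54\right) - 26380\right) - 31349 = \left(-44 - 26380\right) - 31349 = -26424 - 31349 = -57773$)
$g = 140874$ ($g = - 3 \left(-46850 - 108\right) = \left(-3\right) \left(-46958\right) = 140874$)
$C = 94864$
$\frac{1}{\left(g + H\right) C} = \frac{1}{\left(140874 - 57773\right) 94864} = \frac{1}{83101} \cdot \frac{1}{94864} = \frac{1}{7883293264}$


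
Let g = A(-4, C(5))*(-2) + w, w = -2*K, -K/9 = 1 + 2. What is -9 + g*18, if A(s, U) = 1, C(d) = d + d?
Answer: 927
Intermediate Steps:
C(d) = 2*d
K = -27 (K = -9*(1 + 2) = -9*3 = -27)
w = 54 (w = -2*(-27) = 54)
g = 52 (g = 1*(-2) + 54 = -2 + 54 = 52)
-9 + g*18 = -9 + 52*18 = -9 + 936 = 927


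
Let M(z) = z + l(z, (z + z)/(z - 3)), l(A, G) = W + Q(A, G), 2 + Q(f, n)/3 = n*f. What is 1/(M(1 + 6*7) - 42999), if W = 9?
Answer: -20/853513 ≈ -2.3433e-5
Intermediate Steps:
Q(f, n) = -6 + 3*f*n (Q(f, n) = -6 + 3*(n*f) = -6 + 3*(f*n) = -6 + 3*f*n)
l(A, G) = 3 + 3*A*G (l(A, G) = 9 + (-6 + 3*A*G) = 3 + 3*A*G)
M(z) = 3 + z + 6*z²/(-3 + z) (M(z) = z + (3 + 3*z*((z + z)/(z - 3))) = z + (3 + 3*z*((2*z)/(-3 + z))) = z + (3 + 3*z*(2*z/(-3 + z))) = z + (3 + 6*z²/(-3 + z)) = 3 + z + 6*z²/(-3 + z))
1/(M(1 + 6*7) - 42999) = 1/((-9 + 7*(1 + 6*7)²)/(-3 + (1 + 6*7)) - 42999) = 1/((-9 + 7*(1 + 42)²)/(-3 + (1 + 42)) - 42999) = 1/((-9 + 7*43²)/(-3 + 43) - 42999) = 1/((-9 + 7*1849)/40 - 42999) = 1/((-9 + 12943)/40 - 42999) = 1/((1/40)*12934 - 42999) = 1/(6467/20 - 42999) = 1/(-853513/20) = -20/853513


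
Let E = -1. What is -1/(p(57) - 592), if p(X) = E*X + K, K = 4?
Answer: 1/645 ≈ 0.0015504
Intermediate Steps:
p(X) = 4 - X (p(X) = -X + 4 = 4 - X)
-1/(p(57) - 592) = -1/((4 - 1*57) - 592) = -1/((4 - 57) - 592) = -1/(-53 - 592) = -1/(-645) = -1/645*(-1) = 1/645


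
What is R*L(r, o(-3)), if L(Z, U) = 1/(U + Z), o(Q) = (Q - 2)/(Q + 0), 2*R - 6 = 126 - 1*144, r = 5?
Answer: -9/10 ≈ -0.90000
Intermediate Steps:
R = -6 (R = 3 + (126 - 1*144)/2 = 3 + (126 - 144)/2 = 3 + (½)*(-18) = 3 - 9 = -6)
o(Q) = (-2 + Q)/Q
R*L(r, o(-3)) = -6/((-2 - 3)/(-3) + 5) = -6/(-⅓*(-5) + 5) = -6/(5/3 + 5) = -6/20/3 = -6*3/20 = -9/10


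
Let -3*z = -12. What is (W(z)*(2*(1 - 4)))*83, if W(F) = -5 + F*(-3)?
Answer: 8466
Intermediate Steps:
z = 4 (z = -⅓*(-12) = 4)
W(F) = -5 - 3*F
(W(z)*(2*(1 - 4)))*83 = ((-5 - 3*4)*(2*(1 - 4)))*83 = ((-5 - 12)*(2*(-3)))*83 = -17*(-6)*83 = 102*83 = 8466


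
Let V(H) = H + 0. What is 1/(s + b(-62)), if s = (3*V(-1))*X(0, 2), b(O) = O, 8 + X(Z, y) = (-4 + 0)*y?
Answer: -1/14 ≈ -0.071429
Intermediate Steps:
V(H) = H
X(Z, y) = -8 - 4*y (X(Z, y) = -8 + (-4 + 0)*y = -8 - 4*y)
s = 48 (s = (3*(-1))*(-8 - 4*2) = -3*(-8 - 8) = -3*(-16) = 48)
1/(s + b(-62)) = 1/(48 - 62) = 1/(-14) = -1/14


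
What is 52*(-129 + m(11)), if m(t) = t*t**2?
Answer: 62504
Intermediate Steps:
m(t) = t**3
52*(-129 + m(11)) = 52*(-129 + 11**3) = 52*(-129 + 1331) = 52*1202 = 62504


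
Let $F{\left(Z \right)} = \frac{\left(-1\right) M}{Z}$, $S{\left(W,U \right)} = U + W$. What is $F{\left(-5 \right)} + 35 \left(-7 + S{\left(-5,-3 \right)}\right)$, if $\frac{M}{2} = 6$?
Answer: $- \frac{2613}{5} \approx -522.6$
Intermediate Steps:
$M = 12$ ($M = 2 \cdot 6 = 12$)
$F{\left(Z \right)} = - \frac{12}{Z}$ ($F{\left(Z \right)} = \frac{\left(-1\right) 12}{Z} = - \frac{12}{Z}$)
$F{\left(-5 \right)} + 35 \left(-7 + S{\left(-5,-3 \right)}\right) = - \frac{12}{-5} + 35 \left(-7 - 8\right) = \left(-12\right) \left(- \frac{1}{5}\right) + 35 \left(-7 - 8\right) = \frac{12}{5} + 35 \left(-15\right) = \frac{12}{5} - 525 = - \frac{2613}{5}$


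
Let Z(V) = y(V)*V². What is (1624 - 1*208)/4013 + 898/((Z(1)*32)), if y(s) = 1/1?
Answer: 1824493/64208 ≈ 28.415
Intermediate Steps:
y(s) = 1
Z(V) = V² (Z(V) = 1*V² = V²)
(1624 - 1*208)/4013 + 898/((Z(1)*32)) = (1624 - 1*208)/4013 + 898/((1²*32)) = (1624 - 208)*(1/4013) + 898/((1*32)) = 1416*(1/4013) + 898/32 = 1416/4013 + 898*(1/32) = 1416/4013 + 449/16 = 1824493/64208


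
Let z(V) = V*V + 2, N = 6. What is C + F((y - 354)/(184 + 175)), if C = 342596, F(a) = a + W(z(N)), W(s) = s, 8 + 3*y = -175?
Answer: 123005191/359 ≈ 3.4263e+5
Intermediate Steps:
y = -61 (y = -8/3 + (⅓)*(-175) = -8/3 - 175/3 = -61)
z(V) = 2 + V² (z(V) = V² + 2 = 2 + V²)
F(a) = 38 + a (F(a) = a + (2 + 6²) = a + (2 + 36) = a + 38 = 38 + a)
C + F((y - 354)/(184 + 175)) = 342596 + (38 + (-61 - 354)/(184 + 175)) = 342596 + (38 - 415/359) = 342596 + 13227/359 = 123005191/359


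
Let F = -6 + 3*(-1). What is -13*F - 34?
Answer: 83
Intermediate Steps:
F = -9 (F = -6 - 3 = -9)
-13*F - 34 = -13*(-9) - 34 = 117 - 34 = 83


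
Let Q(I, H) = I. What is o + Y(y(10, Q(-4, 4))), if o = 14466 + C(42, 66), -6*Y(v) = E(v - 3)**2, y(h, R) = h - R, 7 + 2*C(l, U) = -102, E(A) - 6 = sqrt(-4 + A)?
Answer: 43213/3 - 2*sqrt(7) ≈ 14399.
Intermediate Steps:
E(A) = 6 + sqrt(-4 + A)
C(l, U) = -109/2 (C(l, U) = -7/2 + (1/2)*(-102) = -7/2 - 51 = -109/2)
Y(v) = -(6 + sqrt(-7 + v))**2/6 (Y(v) = -(6 + sqrt(-4 + (v - 3)))**2/6 = -(6 + sqrt(-4 + (-3 + v)))**2/6 = -(6 + sqrt(-7 + v))**2/6)
o = 28823/2 (o = 14466 - 109/2 = 28823/2 ≈ 14412.)
o + Y(y(10, Q(-4, 4))) = 28823/2 - (6 + sqrt(-7 + (10 - 1*(-4))))**2/6 = 28823/2 - (6 + sqrt(-7 + (10 + 4)))**2/6 = 28823/2 - (6 + sqrt(-7 + 14))**2/6 = 28823/2 - (6 + sqrt(7))**2/6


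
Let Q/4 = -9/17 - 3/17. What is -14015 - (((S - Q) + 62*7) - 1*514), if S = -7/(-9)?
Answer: -2132606/153 ≈ -13939.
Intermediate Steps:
S = 7/9 (S = -7*(-1/9) = 7/9 ≈ 0.77778)
Q = -48/17 (Q = 4*(-9/17 - 3/17) = 4*(-12/17) = -48/17 ≈ -2.8235)
-14015 - (((S - Q) + 62*7) - 1*514) = -14015 - (((7/9 - 1*(-48/17)) + 62*7) - 1*514) = -14015 - (((7/9 + 48/17) + 434) - 514) = -14015 - ((551/153 + 434) - 514) = -14015 - (66953/153 - 514) = -14015 - 1*(-11689/153) = -14015 + 11689/153 = -2132606/153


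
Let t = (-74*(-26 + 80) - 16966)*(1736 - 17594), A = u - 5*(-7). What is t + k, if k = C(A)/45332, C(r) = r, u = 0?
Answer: 2152722104501/6476 ≈ 3.3242e+8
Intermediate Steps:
A = 35 (A = 0 - 5*(-7) = 0 + 35 = 35)
t = 332415396 (t = (-74*54 - 16966)*(-15858) = (-3996 - 16966)*(-15858) = -20962*(-15858) = 332415396)
k = 5/6476 (k = 35/45332 = 35*(1/45332) = 5/6476 ≈ 0.00077208)
t + k = 332415396 + 5/6476 = 2152722104501/6476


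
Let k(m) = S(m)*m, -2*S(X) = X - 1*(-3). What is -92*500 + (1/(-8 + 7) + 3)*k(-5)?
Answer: -46010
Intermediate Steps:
S(X) = -3/2 - X/2 (S(X) = -(X - 1*(-3))/2 = -(X + 3)/2 = -(3 + X)/2 = -3/2 - X/2)
k(m) = m*(-3/2 - m/2) (k(m) = (-3/2 - m/2)*m = m*(-3/2 - m/2))
-92*500 + (1/(-8 + 7) + 3)*k(-5) = -92*500 + (1/(-8 + 7) + 3)*(-1/2*(-5)*(3 - 5)) = -46000 + (1/(-1) + 3)*(-1/2*(-5)*(-2)) = -46000 + (-1 + 3)*(-5) = -46000 + 2*(-5) = -46000 - 10 = -46010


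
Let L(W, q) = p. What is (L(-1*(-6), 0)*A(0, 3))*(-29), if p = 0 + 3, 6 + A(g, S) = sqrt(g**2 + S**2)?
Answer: 261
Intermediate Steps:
A(g, S) = -6 + sqrt(S**2 + g**2) (A(g, S) = -6 + sqrt(g**2 + S**2) = -6 + sqrt(S**2 + g**2))
p = 3
L(W, q) = 3
(L(-1*(-6), 0)*A(0, 3))*(-29) = (3*(-6 + sqrt(3**2 + 0**2)))*(-29) = (3*(-6 + sqrt(9 + 0)))*(-29) = (3*(-6 + sqrt(9)))*(-29) = (3*(-6 + 3))*(-29) = (3*(-3))*(-29) = -9*(-29) = 261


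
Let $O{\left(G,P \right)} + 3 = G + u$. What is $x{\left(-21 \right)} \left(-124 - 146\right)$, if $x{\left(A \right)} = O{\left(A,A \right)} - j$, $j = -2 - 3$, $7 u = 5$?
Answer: $\frac{34560}{7} \approx 4937.1$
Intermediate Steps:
$u = \frac{5}{7}$ ($u = \frac{1}{7} \cdot 5 = \frac{5}{7} \approx 0.71429$)
$O{\left(G,P \right)} = - \frac{16}{7} + G$ ($O{\left(G,P \right)} = -3 + \left(G + \frac{5}{7}\right) = -3 + \left(\frac{5}{7} + G\right) = - \frac{16}{7} + G$)
$j = -5$
$x{\left(A \right)} = \frac{19}{7} + A$ ($x{\left(A \right)} = \left(- \frac{16}{7} + A\right) - -5 = \left(- \frac{16}{7} + A\right) + 5 = \frac{19}{7} + A$)
$x{\left(-21 \right)} \left(-124 - 146\right) = \left(\frac{19}{7} - 21\right) \left(-124 - 146\right) = \left(- \frac{128}{7}\right) \left(-270\right) = \frac{34560}{7}$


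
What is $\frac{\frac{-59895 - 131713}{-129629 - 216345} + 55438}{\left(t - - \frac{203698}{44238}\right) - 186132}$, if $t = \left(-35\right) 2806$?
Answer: $- \frac{212124508164090}{1087960020511963} \approx -0.19497$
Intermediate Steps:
$t = -98210$
$\frac{\frac{-59895 - 131713}{-129629 - 216345} + 55438}{\left(t - - \frac{203698}{44238}\right) - 186132} = \frac{\frac{-59895 - 131713}{-129629 - 216345} + 55438}{\left(-98210 - - \frac{203698}{44238}\right) - 186132} = \frac{- \frac{191608}{-345974} + 55438}{\left(-98210 - \left(-203698\right) \frac{1}{44238}\right) - 186132} = \frac{\left(-191608\right) \left(- \frac{1}{345974}\right) + 55438}{\left(-98210 - - \frac{101849}{22119}\right) - 186132} = \frac{\frac{95804}{172987} + 55438}{\left(-98210 + \frac{101849}{22119}\right) - 186132} = \frac{9590149110}{172987 \left(- \frac{2172205141}{22119} - 186132\right)} = \frac{9590149110}{172987 \left(- \frac{6289258849}{22119}\right)} = \frac{9590149110}{172987} \left(- \frac{22119}{6289258849}\right) = - \frac{212124508164090}{1087960020511963}$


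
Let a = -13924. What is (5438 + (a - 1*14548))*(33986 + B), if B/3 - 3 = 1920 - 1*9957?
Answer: -227668056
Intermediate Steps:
B = -24102 (B = 9 + 3*(1920 - 1*9957) = 9 + 3*(1920 - 9957) = 9 + 3*(-8037) = 9 - 24111 = -24102)
(5438 + (a - 1*14548))*(33986 + B) = (5438 + (-13924 - 1*14548))*(33986 - 24102) = (5438 + (-13924 - 14548))*9884 = (5438 - 28472)*9884 = -23034*9884 = -227668056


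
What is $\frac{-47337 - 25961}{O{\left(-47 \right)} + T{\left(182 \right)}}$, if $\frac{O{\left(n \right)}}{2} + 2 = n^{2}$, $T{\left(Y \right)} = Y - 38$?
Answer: $- \frac{36649}{2279} \approx -16.081$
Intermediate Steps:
$T{\left(Y \right)} = -38 + Y$
$O{\left(n \right)} = -4 + 2 n^{2}$
$\frac{-47337 - 25961}{O{\left(-47 \right)} + T{\left(182 \right)}} = \frac{-47337 - 25961}{\left(-4 + 2 \left(-47\right)^{2}\right) + \left(-38 + 182\right)} = - \frac{73298}{\left(-4 + 2 \cdot 2209\right) + 144} = - \frac{73298}{\left(-4 + 4418\right) + 144} = - \frac{73298}{4414 + 144} = - \frac{73298}{4558} = \left(-73298\right) \frac{1}{4558} = - \frac{36649}{2279}$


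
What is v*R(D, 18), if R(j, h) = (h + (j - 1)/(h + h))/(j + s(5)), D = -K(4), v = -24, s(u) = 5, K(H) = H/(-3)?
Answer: -3890/57 ≈ -68.246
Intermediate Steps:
K(H) = -H/3 (K(H) = H*(-⅓) = -H/3)
D = 4/3 (D = -(-1)*4/3 = -1*(-4/3) = 4/3 ≈ 1.3333)
R(j, h) = (h + (-1 + j)/(2*h))/(5 + j) (R(j, h) = (h + (j - 1)/(h + h))/(j + 5) = (h + (-1 + j)/((2*h)))/(5 + j) = (h + (-1 + j)*(1/(2*h)))/(5 + j) = (h + (-1 + j)/(2*h))/(5 + j))
v*R(D, 18) = -12*(-1 + 4/3 + 2*18²)/(18*(5 + 4/3)) = -12*(-1 + 4/3 + 2*324)/(18*19/3) = -12*3*(-1 + 4/3 + 648)/(18*19) = -12*3*1945/(18*19*3) = -24*1945/684 = -3890/57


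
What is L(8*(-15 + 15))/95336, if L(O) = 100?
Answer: 25/23834 ≈ 0.0010489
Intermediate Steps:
L(8*(-15 + 15))/95336 = 100/95336 = 100*(1/95336) = 25/23834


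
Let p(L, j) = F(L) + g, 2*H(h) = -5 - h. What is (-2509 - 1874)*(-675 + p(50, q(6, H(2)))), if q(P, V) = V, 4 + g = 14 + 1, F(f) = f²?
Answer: -8047188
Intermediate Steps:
g = 11 (g = -4 + (14 + 1) = -4 + 15 = 11)
H(h) = -5/2 - h/2 (H(h) = (-5 - h)/2 = -5/2 - h/2)
p(L, j) = 11 + L² (p(L, j) = L² + 11 = 11 + L²)
(-2509 - 1874)*(-675 + p(50, q(6, H(2)))) = (-2509 - 1874)*(-675 + (11 + 50²)) = -4383*(-675 + (11 + 2500)) = -4383*(-675 + 2511) = -4383*1836 = -8047188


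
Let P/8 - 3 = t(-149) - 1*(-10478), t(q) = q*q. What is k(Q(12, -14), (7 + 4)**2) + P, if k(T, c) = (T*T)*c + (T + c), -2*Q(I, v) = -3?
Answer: 1047403/4 ≈ 2.6185e+5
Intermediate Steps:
Q(I, v) = 3/2 (Q(I, v) = -1/2*(-3) = 3/2)
t(q) = q**2
k(T, c) = T + c + c*T**2 (k(T, c) = T**2*c + (T + c) = c*T**2 + (T + c) = T + c + c*T**2)
P = 261456 (P = 24 + 8*((-149)**2 - 1*(-10478)) = 24 + 8*(22201 + 10478) = 24 + 8*32679 = 24 + 261432 = 261456)
k(Q(12, -14), (7 + 4)**2) + P = (3/2 + (7 + 4)**2 + (7 + 4)**2*(3/2)**2) + 261456 = (3/2 + 11**2 + 11**2*(9/4)) + 261456 = (3/2 + 121 + 121*(9/4)) + 261456 = (3/2 + 121 + 1089/4) + 261456 = 1579/4 + 261456 = 1047403/4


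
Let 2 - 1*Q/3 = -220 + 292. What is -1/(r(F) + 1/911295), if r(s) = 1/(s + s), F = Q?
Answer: 729036/1735 ≈ 420.19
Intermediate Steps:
Q = -210 (Q = 6 - 3*(-220 + 292) = 6 - 3*72 = 6 - 216 = -210)
F = -210
r(s) = 1/(2*s)
-1/(r(F) + 1/911295) = -1/((1/2)/(-210) + 1/911295) = -1/((1/2)*(-1/210) + 1/911295) = -1/(-1/420 + 1/911295) = -1/(-1735/729036) = -1*(-729036/1735) = 729036/1735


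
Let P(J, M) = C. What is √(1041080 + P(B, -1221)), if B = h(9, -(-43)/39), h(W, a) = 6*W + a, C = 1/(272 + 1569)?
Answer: √3528512665321/1841 ≈ 1020.3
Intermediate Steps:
C = 1/1841 ≈ 0.00054318
h(W, a) = a + 6*W
B = 2149/39 (B = -(-43)/39 + 6*9 = -(-43)/39 + 54 = -1*(-43/39) + 54 = 43/39 + 54 = 2149/39 ≈ 55.103)
P(J, M) = 1/1841
√(1041080 + P(B, -1221)) = √(1041080 + 1/1841) = √(1916628281/1841) = √3528512665321/1841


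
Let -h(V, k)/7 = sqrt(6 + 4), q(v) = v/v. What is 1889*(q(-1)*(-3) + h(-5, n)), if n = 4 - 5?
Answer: -5667 - 13223*sqrt(10) ≈ -47482.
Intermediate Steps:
q(v) = 1
n = -1
h(V, k) = -7*sqrt(10) (h(V, k) = -7*sqrt(6 + 4) = -7*sqrt(10))
1889*(q(-1)*(-3) + h(-5, n)) = 1889*(1*(-3) - 7*sqrt(10)) = 1889*(-3 - 7*sqrt(10)) = -5667 - 13223*sqrt(10)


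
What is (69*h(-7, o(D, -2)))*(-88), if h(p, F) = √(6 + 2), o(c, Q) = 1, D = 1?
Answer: -12144*√2 ≈ -17174.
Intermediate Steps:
h(p, F) = 2*√2 (h(p, F) = √8 = 2*√2)
(69*h(-7, o(D, -2)))*(-88) = (69*(2*√2))*(-88) = (138*√2)*(-88) = -12144*√2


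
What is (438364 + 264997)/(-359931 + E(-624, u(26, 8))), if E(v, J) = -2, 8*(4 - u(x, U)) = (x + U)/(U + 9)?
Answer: -703361/359933 ≈ -1.9541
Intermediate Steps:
u(x, U) = 4 - (U + x)/(8*(9 + U)) (u(x, U) = 4 - (x + U)/(8*(U + 9)) = 4 - (U + x)/(8*(9 + U)))
(438364 + 264997)/(-359931 + E(-624, u(26, 8))) = (438364 + 264997)/(-359931 - 2) = 703361/(-359933) = 703361*(-1/359933) = -703361/359933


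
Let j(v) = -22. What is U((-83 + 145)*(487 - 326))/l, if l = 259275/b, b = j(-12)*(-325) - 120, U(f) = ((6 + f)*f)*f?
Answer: 1399261823893472/51855 ≈ 2.6984e+10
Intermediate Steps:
U(f) = f**2*(6 + f) (U(f) = (f*(6 + f))*f = f**2*(6 + f))
b = 7030 (b = -22*(-325) - 120 = 7150 - 120 = 7030)
l = 51855/1406 (l = 259275/7030 = 259275*(1/7030) = 51855/1406 ≈ 36.881)
U((-83 + 145)*(487 - 326))/l = (((-83 + 145)*(487 - 326))**2*(6 + (-83 + 145)*(487 - 326)))/(51855/1406) = ((62*161)**2*(6 + 62*161))*(1406/51855) = (9982**2*(6 + 9982))*(1406/51855) = (99640324*9988)*(1406/51855) = 995207556112*(1406/51855) = 1399261823893472/51855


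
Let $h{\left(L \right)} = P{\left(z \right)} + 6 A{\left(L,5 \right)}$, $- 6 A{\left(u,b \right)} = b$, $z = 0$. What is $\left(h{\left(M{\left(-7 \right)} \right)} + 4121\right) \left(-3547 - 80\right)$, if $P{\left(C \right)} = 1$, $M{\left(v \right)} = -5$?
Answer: $-14932359$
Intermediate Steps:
$A{\left(u,b \right)} = - \frac{b}{6}$
$h{\left(L \right)} = -4$ ($h{\left(L \right)} = 1 + 6 \left(\left(- \frac{1}{6}\right) 5\right) = 1 + 6 \left(- \frac{5}{6}\right) = 1 - 5 = -4$)
$\left(h{\left(M{\left(-7 \right)} \right)} + 4121\right) \left(-3547 - 80\right) = \left(-4 + 4121\right) \left(-3547 - 80\right) = 4117 \left(-3627\right) = -14932359$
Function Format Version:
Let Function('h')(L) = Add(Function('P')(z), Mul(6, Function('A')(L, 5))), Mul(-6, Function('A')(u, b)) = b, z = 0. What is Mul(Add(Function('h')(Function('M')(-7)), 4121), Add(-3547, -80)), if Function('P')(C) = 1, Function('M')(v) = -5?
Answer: -14932359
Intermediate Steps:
Function('A')(u, b) = Mul(Rational(-1, 6), b)
Function('h')(L) = -4 (Function('h')(L) = Add(1, Mul(6, Mul(Rational(-1, 6), 5))) = Add(1, Mul(6, Rational(-5, 6))) = Add(1, -5) = -4)
Mul(Add(Function('h')(Function('M')(-7)), 4121), Add(-3547, -80)) = Mul(Add(-4, 4121), Add(-3547, -80)) = Mul(4117, -3627) = -14932359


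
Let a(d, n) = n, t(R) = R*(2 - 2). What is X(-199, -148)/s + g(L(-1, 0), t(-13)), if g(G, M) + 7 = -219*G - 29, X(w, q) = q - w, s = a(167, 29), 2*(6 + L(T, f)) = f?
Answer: 37113/29 ≈ 1279.8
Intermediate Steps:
L(T, f) = -6 + f/2
t(R) = 0 (t(R) = R*0 = 0)
s = 29
g(G, M) = -36 - 219*G (g(G, M) = -7 + (-219*G - 29) = -7 + (-29 - 219*G) = -36 - 219*G)
X(-199, -148)/s + g(L(-1, 0), t(-13)) = (-148 - 1*(-199))/29 + (-36 - 219*(-6 + (½)*0)) = (-148 + 199)*(1/29) + (-36 - 219*(-6 + 0)) = 51*(1/29) + (-36 - 219*(-6)) = 51/29 + (-36 + 1314) = 51/29 + 1278 = 37113/29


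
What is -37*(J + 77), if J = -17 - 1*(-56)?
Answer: -4292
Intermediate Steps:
J = 39 (J = -17 + 56 = 39)
-37*(J + 77) = -37*(39 + 77) = -37*116 = -4292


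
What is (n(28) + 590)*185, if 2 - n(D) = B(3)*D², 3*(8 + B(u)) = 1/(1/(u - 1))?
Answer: 3519440/3 ≈ 1.1731e+6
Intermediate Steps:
B(u) = -25/3 + u/3 (B(u) = -8 + 1/(3*(1/(u - 1))) = -8 + 1/(3*(1/(-1 + u))) = -8 + (-1 + u)/3 = -8 + (-⅓ + u/3) = -25/3 + u/3)
n(D) = 2 + 22*D²/3 (n(D) = 2 - (-25/3 + (⅓)*3)*D² = 2 - (-25/3 + 1)*D² = 2 - (-22)*D²/3 = 2 + 22*D²/3)
(n(28) + 590)*185 = ((2 + (22/3)*28²) + 590)*185 = ((2 + (22/3)*784) + 590)*185 = ((2 + 17248/3) + 590)*185 = (17254/3 + 590)*185 = (19024/3)*185 = 3519440/3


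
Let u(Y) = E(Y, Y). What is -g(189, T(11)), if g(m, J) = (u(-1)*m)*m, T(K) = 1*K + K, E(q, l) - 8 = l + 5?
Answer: -428652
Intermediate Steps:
E(q, l) = 13 + l (E(q, l) = 8 + (l + 5) = 8 + (5 + l) = 13 + l)
u(Y) = 13 + Y
T(K) = 2*K (T(K) = K + K = 2*K)
g(m, J) = 12*m² (g(m, J) = ((13 - 1)*m)*m = (12*m)*m = 12*m²)
-g(189, T(11)) = -12*189² = -12*35721 = -1*428652 = -428652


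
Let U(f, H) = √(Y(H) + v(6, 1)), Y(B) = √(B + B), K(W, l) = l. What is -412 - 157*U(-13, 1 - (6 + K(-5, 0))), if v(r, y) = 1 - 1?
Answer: -412 - 157*10^(¼)*√I ≈ -609.42 - 197.42*I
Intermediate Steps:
v(r, y) = 0
Y(B) = √2*√B (Y(B) = √(2*B) = √2*√B)
U(f, H) = 2^(¼)*H^(¼) (U(f, H) = √(√2*√H + 0) = √(√2*√H) = 2^(¼)*H^(¼))
-412 - 157*U(-13, 1 - (6 + K(-5, 0))) = -412 - 157*2^(¼)*(1 - (6 + 0))^(¼) = -412 - 157*2^(¼)*(1 - 1*6)^(¼) = -412 - 157*2^(¼)*(1 - 6)^(¼) = -412 - 157*2^(¼)*(-5)^(¼) = -412 - 157*(-10)^(¼)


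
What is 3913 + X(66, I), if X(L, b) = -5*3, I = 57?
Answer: 3898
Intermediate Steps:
X(L, b) = -15
3913 + X(66, I) = 3913 - 15 = 3898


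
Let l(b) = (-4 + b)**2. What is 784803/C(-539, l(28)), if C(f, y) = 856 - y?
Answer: 784803/280 ≈ 2802.9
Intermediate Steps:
784803/C(-539, l(28)) = 784803/(856 - (-4 + 28)**2) = 784803/(856 - 1*24**2) = 784803/(856 - 1*576) = 784803/(856 - 576) = 784803/280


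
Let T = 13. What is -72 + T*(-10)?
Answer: -202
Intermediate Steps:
-72 + T*(-10) = -72 + 13*(-10) = -72 - 130 = -202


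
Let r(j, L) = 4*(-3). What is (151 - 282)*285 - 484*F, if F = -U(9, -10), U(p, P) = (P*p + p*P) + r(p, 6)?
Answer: -130263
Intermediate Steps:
r(j, L) = -12
U(p, P) = -12 + 2*P*p (U(p, P) = (P*p + p*P) - 12 = (P*p + P*p) - 12 = 2*P*p - 12 = -12 + 2*P*p)
F = 192 (F = -(-12 + 2*(-10)*9) = -(-12 - 180) = -1*(-192) = 192)
(151 - 282)*285 - 484*F = (151 - 282)*285 - 484*192 = -131*285 - 92928 = -37335 - 92928 = -130263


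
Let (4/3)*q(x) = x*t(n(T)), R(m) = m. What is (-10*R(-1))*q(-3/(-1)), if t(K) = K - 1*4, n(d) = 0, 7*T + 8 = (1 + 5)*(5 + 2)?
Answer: -90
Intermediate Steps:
T = 34/7 (T = -8/7 + ((1 + 5)*(5 + 2))/7 = -8/7 + (6*7)/7 = -8/7 + (1/7)*42 = -8/7 + 6 = 34/7 ≈ 4.8571)
t(K) = -4 + K (t(K) = K - 4 = -4 + K)
q(x) = -3*x (q(x) = 3*(x*(-4 + 0))/4 = 3*(x*(-4))/4 = 3*(-4*x)/4 = -3*x)
(-10*R(-1))*q(-3/(-1)) = (-10*(-1))*(-(-9)/(-1)) = 10*(-(-9)*(-1)) = 10*(-3*3) = 10*(-9) = -90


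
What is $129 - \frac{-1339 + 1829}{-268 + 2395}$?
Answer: $\frac{273893}{2127} \approx 128.77$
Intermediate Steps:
$129 - \frac{-1339 + 1829}{-268 + 2395} = 129 - \frac{490}{2127} = \frac{273893}{2127}$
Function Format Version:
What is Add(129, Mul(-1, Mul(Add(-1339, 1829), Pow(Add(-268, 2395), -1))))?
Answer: Rational(273893, 2127) ≈ 128.77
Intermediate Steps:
Add(129, Mul(-1, Mul(Add(-1339, 1829), Pow(Add(-268, 2395), -1)))) = Add(129, Mul(-1, Mul(490, Pow(2127, -1)))) = Add(129, Mul(-1, Mul(490, Rational(1, 2127)))) = Add(129, Mul(-1, Rational(490, 2127))) = Add(129, Rational(-490, 2127)) = Rational(273893, 2127)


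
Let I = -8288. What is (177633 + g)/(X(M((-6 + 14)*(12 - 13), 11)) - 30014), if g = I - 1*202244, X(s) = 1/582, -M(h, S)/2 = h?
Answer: 19147218/17468147 ≈ 1.0961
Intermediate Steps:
M(h, S) = -2*h
X(s) = 1/582
g = -210532 (g = -8288 - 1*202244 = -8288 - 202244 = -210532)
(177633 + g)/(X(M((-6 + 14)*(12 - 13), 11)) - 30014) = (177633 - 210532)/(1/582 - 30014) = -32899/(-17468147/582) = -32899*(-582/17468147) = 19147218/17468147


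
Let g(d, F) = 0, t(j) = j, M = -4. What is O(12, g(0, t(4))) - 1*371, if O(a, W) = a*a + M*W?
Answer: -227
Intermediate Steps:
O(a, W) = a**2 - 4*W (O(a, W) = a*a - 4*W = a**2 - 4*W)
O(12, g(0, t(4))) - 1*371 = (12**2 - 4*0) - 1*371 = (144 + 0) - 371 = 144 - 371 = -227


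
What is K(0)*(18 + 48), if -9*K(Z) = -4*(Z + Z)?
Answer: 0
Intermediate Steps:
K(Z) = 8*Z/9 (K(Z) = -(-4)*(Z + Z)/9 = -(-4)*2*Z/9 = -(-8)*Z/9 = 8*Z/9)
K(0)*(18 + 48) = ((8/9)*0)*(18 + 48) = 0*66 = 0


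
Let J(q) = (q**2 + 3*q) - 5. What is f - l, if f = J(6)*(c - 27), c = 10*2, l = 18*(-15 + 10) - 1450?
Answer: 1197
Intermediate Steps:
J(q) = -5 + q**2 + 3*q
l = -1540 (l = 18*(-5) - 1450 = -90 - 1450 = -1540)
c = 20
f = -343 (f = (-5 + 6**2 + 3*6)*(20 - 27) = (-5 + 36 + 18)*(-7) = 49*(-7) = -343)
f - l = -343 - 1*(-1540) = -343 + 1540 = 1197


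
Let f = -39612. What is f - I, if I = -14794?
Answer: -24818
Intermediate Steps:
f - I = -39612 - 1*(-14794) = -39612 + 14794 = -24818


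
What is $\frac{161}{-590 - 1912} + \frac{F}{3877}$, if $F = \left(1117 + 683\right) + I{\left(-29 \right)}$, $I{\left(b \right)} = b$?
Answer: $\frac{3806845}{9700254} \approx 0.39245$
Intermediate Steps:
$F = 1771$ ($F = \left(1117 + 683\right) - 29 = 1800 - 29 = 1771$)
$\frac{161}{-590 - 1912} + \frac{F}{3877} = \frac{161}{-590 - 1912} + \frac{1771}{3877} = \frac{161}{-2502} + 1771 \cdot \frac{1}{3877} = 161 \left(- \frac{1}{2502}\right) + \frac{1771}{3877} = - \frac{161}{2502} + \frac{1771}{3877} = \frac{3806845}{9700254}$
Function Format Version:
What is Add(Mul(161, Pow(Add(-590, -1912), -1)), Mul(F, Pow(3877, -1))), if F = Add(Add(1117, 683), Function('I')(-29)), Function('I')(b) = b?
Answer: Rational(3806845, 9700254) ≈ 0.39245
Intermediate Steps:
F = 1771 (F = Add(Add(1117, 683), -29) = Add(1800, -29) = 1771)
Add(Mul(161, Pow(Add(-590, -1912), -1)), Mul(F, Pow(3877, -1))) = Add(Mul(161, Pow(Add(-590, -1912), -1)), Mul(1771, Pow(3877, -1))) = Add(Mul(161, Pow(-2502, -1)), Mul(1771, Rational(1, 3877))) = Add(Mul(161, Rational(-1, 2502)), Rational(1771, 3877)) = Add(Rational(-161, 2502), Rational(1771, 3877)) = Rational(3806845, 9700254)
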